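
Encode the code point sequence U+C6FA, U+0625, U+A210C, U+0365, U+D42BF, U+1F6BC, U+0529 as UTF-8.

U+C6FA: 3-byte form → EC 9B BA.
U+0625: 2-byte form → D8 A5.
U+A210C: 4-byte form → F2 A2 84 8C.
U+0365: 2-byte form → CD A5.
U+D42BF: 4-byte form → F3 94 8A BF.
U+1F6BC: 4-byte form → F0 9F 9A BC.
U+0529: 2-byte form → D4 A9.
Concatenated (21 bytes): EC 9B BA D8 A5 F2 A2 84 8C CD A5 F3 94 8A BF F0 9F 9A BC D4 A9.

EC 9B BA D8 A5 F2 A2 84 8C CD A5 F3 94 8A BF F0 9F 9A BC D4 A9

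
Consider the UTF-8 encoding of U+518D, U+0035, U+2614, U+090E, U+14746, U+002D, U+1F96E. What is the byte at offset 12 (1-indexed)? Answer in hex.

0x94

1-indexed offset 12 is 0-indexed offset 11.
U+518D → 3-byte form E5 86 8D at offsets 0–2.
U+0035 → 1-byte form 35 at offsets 3–3.
U+2614 → 3-byte form E2 98 94 at offsets 4–6.
U+090E → 3-byte form E0 A4 8E at offsets 7–9.
U+14746 → 4-byte form F0 94 9D 86 at offsets 10–13.
Offset 11 falls in char 5's range; it's byte 2 of F0 94 9D 86 = 0x94.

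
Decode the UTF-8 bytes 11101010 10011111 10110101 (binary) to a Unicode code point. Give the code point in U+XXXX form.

U+A7F5

Leading byte 0xEA = 11101010 matches 1110xxxx → 3-byte sequence.
Byte 1: 0xEA = 11101010, payload 1010 (4 bits).
Byte 2: 0x9F = 10011111 (10xxxxxx ✓), payload 011111.
Byte 3: 0xB5 = 10110101 (10xxxxxx ✓), payload 110101.
Concatenate: 1010011111110101 = 0xA7F5 (16 bits → U+A7F5).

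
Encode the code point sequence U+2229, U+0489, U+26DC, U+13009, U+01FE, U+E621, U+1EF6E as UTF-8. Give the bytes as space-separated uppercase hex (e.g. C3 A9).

E2 88 A9 D2 89 E2 9B 9C F0 93 80 89 C7 BE EE 98 A1 F0 9E BD AE

U+2229: 3-byte form → E2 88 A9.
U+0489: 2-byte form → D2 89.
U+26DC: 3-byte form → E2 9B 9C.
U+13009: 4-byte form → F0 93 80 89.
U+01FE: 2-byte form → C7 BE.
U+E621: 3-byte form → EE 98 A1.
U+1EF6E: 4-byte form → F0 9E BD AE.
Concatenated (21 bytes): E2 88 A9 D2 89 E2 9B 9C F0 93 80 89 C7 BE EE 98 A1 F0 9E BD AE.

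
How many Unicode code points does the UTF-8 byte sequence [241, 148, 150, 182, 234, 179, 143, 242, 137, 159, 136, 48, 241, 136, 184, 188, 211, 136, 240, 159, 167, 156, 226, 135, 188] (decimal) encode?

Byte at offset 0: 0xF1 = 11110001 → 4-byte char (#1). Advance 4.
Byte at offset 4: 0xEA = 11101010 → 3-byte char (#2). Advance 3.
Byte at offset 7: 0xF2 = 11110010 → 4-byte char (#3). Advance 4.
Byte at offset 11: 0x30 = 00110000 → 1-byte char (#4). Advance 1.
Byte at offset 12: 0xF1 = 11110001 → 4-byte char (#5). Advance 4.
Byte at offset 16: 0xD3 = 11010011 → 2-byte char (#6). Advance 2.
Byte at offset 18: 0xF0 = 11110000 → 4-byte char (#7). Advance 4.
Byte at offset 22: 0xE2 = 11100010 → 3-byte char (#8). Advance 3.
Reached end at offset 25 after 8 code points.

8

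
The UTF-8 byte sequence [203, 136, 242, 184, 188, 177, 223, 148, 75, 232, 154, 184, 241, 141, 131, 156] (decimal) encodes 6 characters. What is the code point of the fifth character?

U+86B8

Offset 0: leading byte 0xCB = 11001011 → 2-byte char #1 = CB 88.
Offset 2: leading byte 0xF2 = 11110010 → 4-byte char #2 = F2 B8 BC B1.
Offset 6: leading byte 0xDF = 11011111 → 2-byte char #3 = DF 94.
Offset 8: leading byte 0x4B = 01001011 → 1-byte char #4 = 4B.
Offset 9: leading byte 0xE8 = 11101000 → 3-byte char #5 = E8 9A B8.
Leading byte 0xE8 = 11101000 matches 1110xxxx → 3-byte sequence.
Byte 1: 0xE8 = 11101000, payload 1000 (4 bits).
Byte 2: 0x9A = 10011010 (10xxxxxx ✓), payload 011010.
Byte 3: 0xB8 = 10111000 (10xxxxxx ✓), payload 111000.
Concatenate: 1000011010111000 = 0x86B8 (16 bits → U+86B8).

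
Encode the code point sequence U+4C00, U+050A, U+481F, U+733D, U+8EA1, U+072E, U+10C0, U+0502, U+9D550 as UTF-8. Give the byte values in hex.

E4 B0 80 D4 8A E4 A0 9F E7 8C BD E8 BA A1 DC AE E1 83 80 D4 82 F2 9D 95 90

U+4C00: 3-byte form → E4 B0 80.
U+050A: 2-byte form → D4 8A.
U+481F: 3-byte form → E4 A0 9F.
U+733D: 3-byte form → E7 8C BD.
U+8EA1: 3-byte form → E8 BA A1.
U+072E: 2-byte form → DC AE.
U+10C0: 3-byte form → E1 83 80.
U+0502: 2-byte form → D4 82.
U+9D550: 4-byte form → F2 9D 95 90.
Concatenated (25 bytes): E4 B0 80 D4 8A E4 A0 9F E7 8C BD E8 BA A1 DC AE E1 83 80 D4 82 F2 9D 95 90.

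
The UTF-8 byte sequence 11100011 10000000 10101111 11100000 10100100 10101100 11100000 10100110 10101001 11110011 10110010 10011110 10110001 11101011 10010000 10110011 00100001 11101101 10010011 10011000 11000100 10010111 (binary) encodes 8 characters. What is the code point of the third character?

U+09A9

Offset 0: leading byte 0xE3 = 11100011 → 3-byte char #1 = E3 80 AF.
Offset 3: leading byte 0xE0 = 11100000 → 3-byte char #2 = E0 A4 AC.
Offset 6: leading byte 0xE0 = 11100000 → 3-byte char #3 = E0 A6 A9.
Leading byte 0xE0 = 11100000 matches 1110xxxx → 3-byte sequence.
Byte 1: 0xE0 = 11100000, payload 0000 (4 bits).
Byte 2: 0xA6 = 10100110 (10xxxxxx ✓), payload 100110.
Byte 3: 0xA9 = 10101001 (10xxxxxx ✓), payload 101001.
Concatenate: 0000100110101001 = 0x9A9 (16 bits → U+09A9).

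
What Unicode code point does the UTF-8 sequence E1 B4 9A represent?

U+1D1A

Leading byte 0xE1 = 11100001 matches 1110xxxx → 3-byte sequence.
Byte 1: 0xE1 = 11100001, payload 0001 (4 bits).
Byte 2: 0xB4 = 10110100 (10xxxxxx ✓), payload 110100.
Byte 3: 0x9A = 10011010 (10xxxxxx ✓), payload 011010.
Concatenate: 0001110100011010 = 0x1D1A (16 bits → U+1D1A).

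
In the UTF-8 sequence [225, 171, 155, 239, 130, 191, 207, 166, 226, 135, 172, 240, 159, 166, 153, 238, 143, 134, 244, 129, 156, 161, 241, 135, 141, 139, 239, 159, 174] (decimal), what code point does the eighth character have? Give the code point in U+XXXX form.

Offset 0: leading byte 0xE1 = 11100001 → 3-byte char #1 = E1 AB 9B.
Offset 3: leading byte 0xEF = 11101111 → 3-byte char #2 = EF 82 BF.
Offset 6: leading byte 0xCF = 11001111 → 2-byte char #3 = CF A6.
Offset 8: leading byte 0xE2 = 11100010 → 3-byte char #4 = E2 87 AC.
Offset 11: leading byte 0xF0 = 11110000 → 4-byte char #5 = F0 9F A6 99.
Offset 15: leading byte 0xEE = 11101110 → 3-byte char #6 = EE 8F 86.
Offset 18: leading byte 0xF4 = 11110100 → 4-byte char #7 = F4 81 9C A1.
Offset 22: leading byte 0xF1 = 11110001 → 4-byte char #8 = F1 87 8D 8B.
Leading byte 0xF1 = 11110001 matches 11110xxx → 4-byte sequence.
Byte 1: 0xF1 = 11110001, payload 001 (3 bits).
Byte 2: 0x87 = 10000111 (10xxxxxx ✓), payload 000111.
Byte 3: 0x8D = 10001101 (10xxxxxx ✓), payload 001101.
Byte 4: 0x8B = 10001011 (10xxxxxx ✓), payload 001011.
Concatenate: 001000111001101001011 = 0x4734B (21 bits → U+4734B).

U+4734B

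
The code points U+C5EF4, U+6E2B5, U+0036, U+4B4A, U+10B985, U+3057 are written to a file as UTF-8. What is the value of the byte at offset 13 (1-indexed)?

1-indexed offset 13 is 0-indexed offset 12.
U+C5EF4 → 4-byte form F3 85 BB B4 at offsets 0–3.
U+6E2B5 → 4-byte form F1 AE 8A B5 at offsets 4–7.
U+0036 → 1-byte form 36 at offsets 8–8.
U+4B4A → 3-byte form E4 AD 8A at offsets 9–11.
U+10B985 → 4-byte form F4 8B A6 85 at offsets 12–15.
Offset 12 falls in char 5's range; it's byte 1 of F4 8B A6 85 = 0xF4.

0xF4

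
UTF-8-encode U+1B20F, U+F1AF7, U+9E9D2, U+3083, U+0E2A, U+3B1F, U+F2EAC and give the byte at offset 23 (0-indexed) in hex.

0xBA

U+1B20F → 4-byte form F0 9B 88 8F at offsets 0–3.
U+F1AF7 → 4-byte form F3 B1 AB B7 at offsets 4–7.
U+9E9D2 → 4-byte form F2 9E A7 92 at offsets 8–11.
U+3083 → 3-byte form E3 82 83 at offsets 12–14.
U+0E2A → 3-byte form E0 B8 AA at offsets 15–17.
U+3B1F → 3-byte form E3 AC 9F at offsets 18–20.
U+F2EAC → 4-byte form F3 B2 BA AC at offsets 21–24.
Offset 23 falls in char 7's range; it's byte 3 of F3 B2 BA AC = 0xBA.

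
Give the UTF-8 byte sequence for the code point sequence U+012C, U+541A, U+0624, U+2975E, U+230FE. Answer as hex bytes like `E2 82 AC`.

C4 AC E5 90 9A D8 A4 F0 A9 9D 9E F0 A3 83 BE

U+012C: 2-byte form → C4 AC.
U+541A: 3-byte form → E5 90 9A.
U+0624: 2-byte form → D8 A4.
U+2975E: 4-byte form → F0 A9 9D 9E.
U+230FE: 4-byte form → F0 A3 83 BE.
Concatenated (15 bytes): C4 AC E5 90 9A D8 A4 F0 A9 9D 9E F0 A3 83 BE.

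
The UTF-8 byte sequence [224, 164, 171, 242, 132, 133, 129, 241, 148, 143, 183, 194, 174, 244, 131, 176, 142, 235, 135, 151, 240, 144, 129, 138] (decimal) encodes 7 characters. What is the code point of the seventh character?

U+1004A

Offset 0: leading byte 0xE0 = 11100000 → 3-byte char #1 = E0 A4 AB.
Offset 3: leading byte 0xF2 = 11110010 → 4-byte char #2 = F2 84 85 81.
Offset 7: leading byte 0xF1 = 11110001 → 4-byte char #3 = F1 94 8F B7.
Offset 11: leading byte 0xC2 = 11000010 → 2-byte char #4 = C2 AE.
Offset 13: leading byte 0xF4 = 11110100 → 4-byte char #5 = F4 83 B0 8E.
Offset 17: leading byte 0xEB = 11101011 → 3-byte char #6 = EB 87 97.
Offset 20: leading byte 0xF0 = 11110000 → 4-byte char #7 = F0 90 81 8A.
Leading byte 0xF0 = 11110000 matches 11110xxx → 4-byte sequence.
Byte 1: 0xF0 = 11110000, payload 000 (3 bits).
Byte 2: 0x90 = 10010000 (10xxxxxx ✓), payload 010000.
Byte 3: 0x81 = 10000001 (10xxxxxx ✓), payload 000001.
Byte 4: 0x8A = 10001010 (10xxxxxx ✓), payload 001010.
Concatenate: 000010000000001001010 = 0x1004A (21 bits → U+1004A).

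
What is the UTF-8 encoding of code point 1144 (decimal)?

D1 B8

U+0478 = 0x478 = 1144 decimal. In range U+0080–U+07FF → 2-byte form: 110xxxxx 10xxxxxx.
Binary (11 bits): 10001111000.
Split 5+6: 10001 | 111000.
Byte 1: 11010001 = 0xD1.
Byte 2: 10111000 = 0xB8.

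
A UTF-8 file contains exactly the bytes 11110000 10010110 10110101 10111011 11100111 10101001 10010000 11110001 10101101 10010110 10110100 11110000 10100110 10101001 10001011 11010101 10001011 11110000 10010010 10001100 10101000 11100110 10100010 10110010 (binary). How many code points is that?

7

Byte at offset 0: 0xF0 = 11110000 → 4-byte char (#1). Advance 4.
Byte at offset 4: 0xE7 = 11100111 → 3-byte char (#2). Advance 3.
Byte at offset 7: 0xF1 = 11110001 → 4-byte char (#3). Advance 4.
Byte at offset 11: 0xF0 = 11110000 → 4-byte char (#4). Advance 4.
Byte at offset 15: 0xD5 = 11010101 → 2-byte char (#5). Advance 2.
Byte at offset 17: 0xF0 = 11110000 → 4-byte char (#6). Advance 4.
Byte at offset 21: 0xE6 = 11100110 → 3-byte char (#7). Advance 3.
Reached end at offset 24 after 7 code points.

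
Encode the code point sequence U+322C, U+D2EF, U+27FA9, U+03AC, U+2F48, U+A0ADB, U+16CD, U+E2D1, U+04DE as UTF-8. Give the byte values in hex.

U+322C: 3-byte form → E3 88 AC.
U+D2EF: 3-byte form → ED 8B AF.
U+27FA9: 4-byte form → F0 A7 BE A9.
U+03AC: 2-byte form → CE AC.
U+2F48: 3-byte form → E2 BD 88.
U+A0ADB: 4-byte form → F2 A0 AB 9B.
U+16CD: 3-byte form → E1 9B 8D.
U+E2D1: 3-byte form → EE 8B 91.
U+04DE: 2-byte form → D3 9E.
Concatenated (27 bytes): E3 88 AC ED 8B AF F0 A7 BE A9 CE AC E2 BD 88 F2 A0 AB 9B E1 9B 8D EE 8B 91 D3 9E.

E3 88 AC ED 8B AF F0 A7 BE A9 CE AC E2 BD 88 F2 A0 AB 9B E1 9B 8D EE 8B 91 D3 9E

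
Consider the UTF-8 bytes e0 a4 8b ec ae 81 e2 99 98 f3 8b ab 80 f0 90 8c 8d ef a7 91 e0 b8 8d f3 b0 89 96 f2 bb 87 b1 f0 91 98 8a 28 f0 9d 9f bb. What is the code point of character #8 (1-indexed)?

U+F0256

Offset 0: leading byte 0xE0 = 11100000 → 3-byte char #1 = E0 A4 8B.
Offset 3: leading byte 0xEC = 11101100 → 3-byte char #2 = EC AE 81.
Offset 6: leading byte 0xE2 = 11100010 → 3-byte char #3 = E2 99 98.
Offset 9: leading byte 0xF3 = 11110011 → 4-byte char #4 = F3 8B AB 80.
Offset 13: leading byte 0xF0 = 11110000 → 4-byte char #5 = F0 90 8C 8D.
Offset 17: leading byte 0xEF = 11101111 → 3-byte char #6 = EF A7 91.
Offset 20: leading byte 0xE0 = 11100000 → 3-byte char #7 = E0 B8 8D.
Offset 23: leading byte 0xF3 = 11110011 → 4-byte char #8 = F3 B0 89 96.
Leading byte 0xF3 = 11110011 matches 11110xxx → 4-byte sequence.
Byte 1: 0xF3 = 11110011, payload 011 (3 bits).
Byte 2: 0xB0 = 10110000 (10xxxxxx ✓), payload 110000.
Byte 3: 0x89 = 10001001 (10xxxxxx ✓), payload 001001.
Byte 4: 0x96 = 10010110 (10xxxxxx ✓), payload 010110.
Concatenate: 011110000001001010110 = 0xF0256 (21 bits → U+F0256).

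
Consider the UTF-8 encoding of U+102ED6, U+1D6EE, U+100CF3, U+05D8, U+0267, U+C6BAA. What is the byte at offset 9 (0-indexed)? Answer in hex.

U+102ED6 → 4-byte form F4 82 BB 96 at offsets 0–3.
U+1D6EE → 4-byte form F0 9D 9B AE at offsets 4–7.
U+100CF3 → 4-byte form F4 80 B3 B3 at offsets 8–11.
Offset 9 falls in char 3's range; it's byte 2 of F4 80 B3 B3 = 0x80.

0x80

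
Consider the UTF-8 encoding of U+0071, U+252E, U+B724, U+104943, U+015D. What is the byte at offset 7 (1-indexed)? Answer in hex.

1-indexed offset 7 is 0-indexed offset 6.
U+0071 → 1-byte form 71 at offsets 0–0.
U+252E → 3-byte form E2 94 AE at offsets 1–3.
U+B724 → 3-byte form EB 9C A4 at offsets 4–6.
Offset 6 falls in char 3's range; it's byte 3 of EB 9C A4 = 0xA4.

0xA4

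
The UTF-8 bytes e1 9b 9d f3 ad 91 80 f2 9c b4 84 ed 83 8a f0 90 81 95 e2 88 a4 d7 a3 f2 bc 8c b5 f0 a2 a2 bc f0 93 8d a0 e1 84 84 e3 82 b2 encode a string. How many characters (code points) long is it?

12

Byte at offset 0: 0xE1 = 11100001 → 3-byte char (#1). Advance 3.
Byte at offset 3: 0xF3 = 11110011 → 4-byte char (#2). Advance 4.
Byte at offset 7: 0xF2 = 11110010 → 4-byte char (#3). Advance 4.
Byte at offset 11: 0xED = 11101101 → 3-byte char (#4). Advance 3.
Byte at offset 14: 0xF0 = 11110000 → 4-byte char (#5). Advance 4.
Byte at offset 18: 0xE2 = 11100010 → 3-byte char (#6). Advance 3.
Byte at offset 21: 0xD7 = 11010111 → 2-byte char (#7). Advance 2.
Byte at offset 23: 0xF2 = 11110010 → 4-byte char (#8). Advance 4.
Byte at offset 27: 0xF0 = 11110000 → 4-byte char (#9). Advance 4.
Byte at offset 31: 0xF0 = 11110000 → 4-byte char (#10). Advance 4.
Byte at offset 35: 0xE1 = 11100001 → 3-byte char (#11). Advance 3.
Byte at offset 38: 0xE3 = 11100011 → 3-byte char (#12). Advance 3.
Reached end at offset 41 after 12 code points.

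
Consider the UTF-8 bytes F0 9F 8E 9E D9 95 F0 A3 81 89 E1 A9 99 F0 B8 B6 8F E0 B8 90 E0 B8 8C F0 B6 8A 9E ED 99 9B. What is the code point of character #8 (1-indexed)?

Offset 0: leading byte 0xF0 = 11110000 → 4-byte char #1 = F0 9F 8E 9E.
Offset 4: leading byte 0xD9 = 11011001 → 2-byte char #2 = D9 95.
Offset 6: leading byte 0xF0 = 11110000 → 4-byte char #3 = F0 A3 81 89.
Offset 10: leading byte 0xE1 = 11100001 → 3-byte char #4 = E1 A9 99.
Offset 13: leading byte 0xF0 = 11110000 → 4-byte char #5 = F0 B8 B6 8F.
Offset 17: leading byte 0xE0 = 11100000 → 3-byte char #6 = E0 B8 90.
Offset 20: leading byte 0xE0 = 11100000 → 3-byte char #7 = E0 B8 8C.
Offset 23: leading byte 0xF0 = 11110000 → 4-byte char #8 = F0 B6 8A 9E.
Leading byte 0xF0 = 11110000 matches 11110xxx → 4-byte sequence.
Byte 1: 0xF0 = 11110000, payload 000 (3 bits).
Byte 2: 0xB6 = 10110110 (10xxxxxx ✓), payload 110110.
Byte 3: 0x8A = 10001010 (10xxxxxx ✓), payload 001010.
Byte 4: 0x9E = 10011110 (10xxxxxx ✓), payload 011110.
Concatenate: 000110110001010011110 = 0x3629E (21 bits → U+3629E).

U+3629E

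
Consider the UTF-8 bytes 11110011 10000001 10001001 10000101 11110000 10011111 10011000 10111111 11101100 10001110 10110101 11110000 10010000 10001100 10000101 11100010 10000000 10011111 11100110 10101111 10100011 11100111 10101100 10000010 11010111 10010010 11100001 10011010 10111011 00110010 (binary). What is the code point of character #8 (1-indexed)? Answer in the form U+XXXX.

U+05D2

Offset 0: leading byte 0xF3 = 11110011 → 4-byte char #1 = F3 81 89 85.
Offset 4: leading byte 0xF0 = 11110000 → 4-byte char #2 = F0 9F 98 BF.
Offset 8: leading byte 0xEC = 11101100 → 3-byte char #3 = EC 8E B5.
Offset 11: leading byte 0xF0 = 11110000 → 4-byte char #4 = F0 90 8C 85.
Offset 15: leading byte 0xE2 = 11100010 → 3-byte char #5 = E2 80 9F.
Offset 18: leading byte 0xE6 = 11100110 → 3-byte char #6 = E6 AF A3.
Offset 21: leading byte 0xE7 = 11100111 → 3-byte char #7 = E7 AC 82.
Offset 24: leading byte 0xD7 = 11010111 → 2-byte char #8 = D7 92.
Leading byte 0xD7 = 11010111 matches 110xxxxx → 2-byte sequence.
Byte 1: 0xD7 = 11010111, payload 10111 (5 bits).
Byte 2: 0x92 = 10010010 (10xxxxxx ✓), payload 010010.
Concatenate: 10111010010 = 0x5D2 (11 bits → U+05D2).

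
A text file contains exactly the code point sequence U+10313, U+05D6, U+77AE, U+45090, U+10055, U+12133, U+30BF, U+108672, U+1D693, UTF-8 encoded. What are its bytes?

U+10313: 4-byte form → F0 90 8C 93.
U+05D6: 2-byte form → D7 96.
U+77AE: 3-byte form → E7 9E AE.
U+45090: 4-byte form → F1 85 82 90.
U+10055: 4-byte form → F0 90 81 95.
U+12133: 4-byte form → F0 92 84 B3.
U+30BF: 3-byte form → E3 82 BF.
U+108672: 4-byte form → F4 88 99 B2.
U+1D693: 4-byte form → F0 9D 9A 93.
Concatenated (32 bytes): F0 90 8C 93 D7 96 E7 9E AE F1 85 82 90 F0 90 81 95 F0 92 84 B3 E3 82 BF F4 88 99 B2 F0 9D 9A 93.

F0 90 8C 93 D7 96 E7 9E AE F1 85 82 90 F0 90 81 95 F0 92 84 B3 E3 82 BF F4 88 99 B2 F0 9D 9A 93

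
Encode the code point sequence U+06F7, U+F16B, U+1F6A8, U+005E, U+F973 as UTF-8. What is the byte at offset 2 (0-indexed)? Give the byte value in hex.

U+06F7 → 2-byte form DB B7 at offsets 0–1.
U+F16B → 3-byte form EF 85 AB at offsets 2–4.
Offset 2 falls in char 2's range; it's byte 1 of EF 85 AB = 0xEF.

0xEF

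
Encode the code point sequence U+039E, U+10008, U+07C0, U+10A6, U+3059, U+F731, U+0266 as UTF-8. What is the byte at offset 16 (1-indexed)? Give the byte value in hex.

0x9C

1-indexed offset 16 is 0-indexed offset 15.
U+039E → 2-byte form CE 9E at offsets 0–1.
U+10008 → 4-byte form F0 90 80 88 at offsets 2–5.
U+07C0 → 2-byte form DF 80 at offsets 6–7.
U+10A6 → 3-byte form E1 82 A6 at offsets 8–10.
U+3059 → 3-byte form E3 81 99 at offsets 11–13.
U+F731 → 3-byte form EF 9C B1 at offsets 14–16.
Offset 15 falls in char 6's range; it's byte 2 of EF 9C B1 = 0x9C.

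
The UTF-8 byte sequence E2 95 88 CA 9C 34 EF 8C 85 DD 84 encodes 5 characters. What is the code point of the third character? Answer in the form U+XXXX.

Offset 0: leading byte 0xE2 = 11100010 → 3-byte char #1 = E2 95 88.
Offset 3: leading byte 0xCA = 11001010 → 2-byte char #2 = CA 9C.
Offset 5: leading byte 0x34 = 00110100 → 1-byte char #3 = 34.
Leading byte 0x34 = 00110100 matches 0xxxxxxx → 1-byte sequence.
Byte 1: 0x34 = 00110100, payload 0110100 (7 bits).
Concatenate: 0110100 = 0x34 (7 bits → U+0034).

U+0034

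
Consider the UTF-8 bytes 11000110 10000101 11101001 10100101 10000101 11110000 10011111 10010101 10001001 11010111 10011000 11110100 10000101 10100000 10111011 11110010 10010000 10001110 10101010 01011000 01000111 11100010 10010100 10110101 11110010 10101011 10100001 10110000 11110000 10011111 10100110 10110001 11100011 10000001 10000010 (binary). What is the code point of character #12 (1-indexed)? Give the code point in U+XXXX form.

Offset 0: leading byte 0xC6 = 11000110 → 2-byte char #1 = C6 85.
Offset 2: leading byte 0xE9 = 11101001 → 3-byte char #2 = E9 A5 85.
Offset 5: leading byte 0xF0 = 11110000 → 4-byte char #3 = F0 9F 95 89.
Offset 9: leading byte 0xD7 = 11010111 → 2-byte char #4 = D7 98.
Offset 11: leading byte 0xF4 = 11110100 → 4-byte char #5 = F4 85 A0 BB.
Offset 15: leading byte 0xF2 = 11110010 → 4-byte char #6 = F2 90 8E AA.
Offset 19: leading byte 0x58 = 01011000 → 1-byte char #7 = 58.
Offset 20: leading byte 0x47 = 01000111 → 1-byte char #8 = 47.
Offset 21: leading byte 0xE2 = 11100010 → 3-byte char #9 = E2 94 B5.
Offset 24: leading byte 0xF2 = 11110010 → 4-byte char #10 = F2 AB A1 B0.
Offset 28: leading byte 0xF0 = 11110000 → 4-byte char #11 = F0 9F A6 B1.
Offset 32: leading byte 0xE3 = 11100011 → 3-byte char #12 = E3 81 82.
Leading byte 0xE3 = 11100011 matches 1110xxxx → 3-byte sequence.
Byte 1: 0xE3 = 11100011, payload 0011 (4 bits).
Byte 2: 0x81 = 10000001 (10xxxxxx ✓), payload 000001.
Byte 3: 0x82 = 10000010 (10xxxxxx ✓), payload 000010.
Concatenate: 0011000001000010 = 0x3042 (16 bits → U+3042).

U+3042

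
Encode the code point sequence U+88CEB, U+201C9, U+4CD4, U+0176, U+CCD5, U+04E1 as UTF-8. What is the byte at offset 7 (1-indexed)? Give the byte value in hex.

1-indexed offset 7 is 0-indexed offset 6.
U+88CEB → 4-byte form F2 88 B3 AB at offsets 0–3.
U+201C9 → 4-byte form F0 A0 87 89 at offsets 4–7.
Offset 6 falls in char 2's range; it's byte 3 of F0 A0 87 89 = 0x87.

0x87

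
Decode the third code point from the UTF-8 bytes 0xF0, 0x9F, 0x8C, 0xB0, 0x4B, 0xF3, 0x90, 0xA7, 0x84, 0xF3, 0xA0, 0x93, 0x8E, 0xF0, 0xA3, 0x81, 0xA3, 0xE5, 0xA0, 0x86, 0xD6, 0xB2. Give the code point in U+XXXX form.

Offset 0: leading byte 0xF0 = 11110000 → 4-byte char #1 = F0 9F 8C B0.
Offset 4: leading byte 0x4B = 01001011 → 1-byte char #2 = 4B.
Offset 5: leading byte 0xF3 = 11110011 → 4-byte char #3 = F3 90 A7 84.
Leading byte 0xF3 = 11110011 matches 11110xxx → 4-byte sequence.
Byte 1: 0xF3 = 11110011, payload 011 (3 bits).
Byte 2: 0x90 = 10010000 (10xxxxxx ✓), payload 010000.
Byte 3: 0xA7 = 10100111 (10xxxxxx ✓), payload 100111.
Byte 4: 0x84 = 10000100 (10xxxxxx ✓), payload 000100.
Concatenate: 011010000100111000100 = 0xD09C4 (21 bits → U+D09C4).

U+D09C4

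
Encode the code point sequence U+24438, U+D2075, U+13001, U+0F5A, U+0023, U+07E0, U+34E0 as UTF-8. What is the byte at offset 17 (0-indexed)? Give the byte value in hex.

U+24438 → 4-byte form F0 A4 90 B8 at offsets 0–3.
U+D2075 → 4-byte form F3 92 81 B5 at offsets 4–7.
U+13001 → 4-byte form F0 93 80 81 at offsets 8–11.
U+0F5A → 3-byte form E0 BD 9A at offsets 12–14.
U+0023 → 1-byte form 23 at offsets 15–15.
U+07E0 → 2-byte form DF A0 at offsets 16–17.
Offset 17 falls in char 6's range; it's byte 2 of DF A0 = 0xA0.

0xA0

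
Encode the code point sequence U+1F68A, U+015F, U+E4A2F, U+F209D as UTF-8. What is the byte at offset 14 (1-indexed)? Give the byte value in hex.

1-indexed offset 14 is 0-indexed offset 13.
U+1F68A → 4-byte form F0 9F 9A 8A at offsets 0–3.
U+015F → 2-byte form C5 9F at offsets 4–5.
U+E4A2F → 4-byte form F3 A4 A8 AF at offsets 6–9.
U+F209D → 4-byte form F3 B2 82 9D at offsets 10–13.
Offset 13 falls in char 4's range; it's byte 4 of F3 B2 82 9D = 0x9D.

0x9D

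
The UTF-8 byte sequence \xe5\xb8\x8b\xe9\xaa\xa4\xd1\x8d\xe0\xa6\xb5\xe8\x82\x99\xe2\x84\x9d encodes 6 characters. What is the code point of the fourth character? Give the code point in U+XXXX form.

Offset 0: leading byte 0xE5 = 11100101 → 3-byte char #1 = E5 B8 8B.
Offset 3: leading byte 0xE9 = 11101001 → 3-byte char #2 = E9 AA A4.
Offset 6: leading byte 0xD1 = 11010001 → 2-byte char #3 = D1 8D.
Offset 8: leading byte 0xE0 = 11100000 → 3-byte char #4 = E0 A6 B5.
Leading byte 0xE0 = 11100000 matches 1110xxxx → 3-byte sequence.
Byte 1: 0xE0 = 11100000, payload 0000 (4 bits).
Byte 2: 0xA6 = 10100110 (10xxxxxx ✓), payload 100110.
Byte 3: 0xB5 = 10110101 (10xxxxxx ✓), payload 110101.
Concatenate: 0000100110110101 = 0x9B5 (16 bits → U+09B5).

U+09B5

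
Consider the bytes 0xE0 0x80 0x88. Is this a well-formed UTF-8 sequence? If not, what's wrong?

Leading byte 0xE0 = 11100000 → 3-byte form.
Continuation bytes all match 10xxxxxx. Payload decodes to 0x8.
But 0x8 < 0x800, the minimum for a 3-byte sequence — this is an overlong encoding.

invalid (overlong encoding)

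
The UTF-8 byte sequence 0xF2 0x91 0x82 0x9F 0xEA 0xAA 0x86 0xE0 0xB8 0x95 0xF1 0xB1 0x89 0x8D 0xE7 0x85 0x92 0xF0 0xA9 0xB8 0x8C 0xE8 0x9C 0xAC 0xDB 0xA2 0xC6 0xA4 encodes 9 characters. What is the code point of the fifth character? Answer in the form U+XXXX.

U+7152

Offset 0: leading byte 0xF2 = 11110010 → 4-byte char #1 = F2 91 82 9F.
Offset 4: leading byte 0xEA = 11101010 → 3-byte char #2 = EA AA 86.
Offset 7: leading byte 0xE0 = 11100000 → 3-byte char #3 = E0 B8 95.
Offset 10: leading byte 0xF1 = 11110001 → 4-byte char #4 = F1 B1 89 8D.
Offset 14: leading byte 0xE7 = 11100111 → 3-byte char #5 = E7 85 92.
Leading byte 0xE7 = 11100111 matches 1110xxxx → 3-byte sequence.
Byte 1: 0xE7 = 11100111, payload 0111 (4 bits).
Byte 2: 0x85 = 10000101 (10xxxxxx ✓), payload 000101.
Byte 3: 0x92 = 10010010 (10xxxxxx ✓), payload 010010.
Concatenate: 0111000101010010 = 0x7152 (16 bits → U+7152).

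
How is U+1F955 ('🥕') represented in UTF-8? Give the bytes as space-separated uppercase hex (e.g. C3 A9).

F0 9F A5 95

U+1F955 = 0x1F955 = 129365 decimal. In range U+10000–U+10FFFF → 4-byte form: 11110xxx 10xxxxxx 10xxxxxx 10xxxxxx.
Binary (21 bits): 000011111100101010101.
Split 3+6+6+6: 000 | 011111 | 100101 | 010101.
Byte 1: 11110000 = 0xF0.
Byte 2: 10011111 = 0x9F.
Byte 3: 10100101 = 0xA5.
Byte 4: 10010101 = 0x95.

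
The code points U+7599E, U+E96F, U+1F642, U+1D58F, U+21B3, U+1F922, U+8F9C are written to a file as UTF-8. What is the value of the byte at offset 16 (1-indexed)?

0xE2

1-indexed offset 16 is 0-indexed offset 15.
U+7599E → 4-byte form F1 B5 A6 9E at offsets 0–3.
U+E96F → 3-byte form EE A5 AF at offsets 4–6.
U+1F642 → 4-byte form F0 9F 99 82 at offsets 7–10.
U+1D58F → 4-byte form F0 9D 96 8F at offsets 11–14.
U+21B3 → 3-byte form E2 86 B3 at offsets 15–17.
Offset 15 falls in char 5's range; it's byte 1 of E2 86 B3 = 0xE2.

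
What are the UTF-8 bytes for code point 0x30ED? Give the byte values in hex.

E3 83 AD

U+30ED = 0x30ED = 12525 decimal. In range U+0800–U+FFFF → 3-byte form: 1110xxxx 10xxxxxx 10xxxxxx.
Binary (16 bits): 0011000011101101.
Split 4+6+6: 0011 | 000011 | 101101.
Byte 1: 11100011 = 0xE3.
Byte 2: 10000011 = 0x83.
Byte 3: 10101101 = 0xAD.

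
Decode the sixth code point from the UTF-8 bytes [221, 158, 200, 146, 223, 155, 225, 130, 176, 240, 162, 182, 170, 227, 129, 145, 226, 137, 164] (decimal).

U+3051

Offset 0: leading byte 0xDD = 11011101 → 2-byte char #1 = DD 9E.
Offset 2: leading byte 0xC8 = 11001000 → 2-byte char #2 = C8 92.
Offset 4: leading byte 0xDF = 11011111 → 2-byte char #3 = DF 9B.
Offset 6: leading byte 0xE1 = 11100001 → 3-byte char #4 = E1 82 B0.
Offset 9: leading byte 0xF0 = 11110000 → 4-byte char #5 = F0 A2 B6 AA.
Offset 13: leading byte 0xE3 = 11100011 → 3-byte char #6 = E3 81 91.
Leading byte 0xE3 = 11100011 matches 1110xxxx → 3-byte sequence.
Byte 1: 0xE3 = 11100011, payload 0011 (4 bits).
Byte 2: 0x81 = 10000001 (10xxxxxx ✓), payload 000001.
Byte 3: 0x91 = 10010001 (10xxxxxx ✓), payload 010001.
Concatenate: 0011000001010001 = 0x3051 (16 bits → U+3051).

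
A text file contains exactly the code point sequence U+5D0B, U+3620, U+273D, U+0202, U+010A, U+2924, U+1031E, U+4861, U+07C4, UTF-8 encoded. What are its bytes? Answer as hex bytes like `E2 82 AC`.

U+5D0B: 3-byte form → E5 B4 8B.
U+3620: 3-byte form → E3 98 A0.
U+273D: 3-byte form → E2 9C BD.
U+0202: 2-byte form → C8 82.
U+010A: 2-byte form → C4 8A.
U+2924: 3-byte form → E2 A4 A4.
U+1031E: 4-byte form → F0 90 8C 9E.
U+4861: 3-byte form → E4 A1 A1.
U+07C4: 2-byte form → DF 84.
Concatenated (25 bytes): E5 B4 8B E3 98 A0 E2 9C BD C8 82 C4 8A E2 A4 A4 F0 90 8C 9E E4 A1 A1 DF 84.

E5 B4 8B E3 98 A0 E2 9C BD C8 82 C4 8A E2 A4 A4 F0 90 8C 9E E4 A1 A1 DF 84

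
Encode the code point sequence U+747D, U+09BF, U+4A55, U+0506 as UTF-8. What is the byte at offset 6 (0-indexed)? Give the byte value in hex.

U+747D → 3-byte form E7 91 BD at offsets 0–2.
U+09BF → 3-byte form E0 A6 BF at offsets 3–5.
U+4A55 → 3-byte form E4 A9 95 at offsets 6–8.
Offset 6 falls in char 3's range; it's byte 1 of E4 A9 95 = 0xE4.

0xE4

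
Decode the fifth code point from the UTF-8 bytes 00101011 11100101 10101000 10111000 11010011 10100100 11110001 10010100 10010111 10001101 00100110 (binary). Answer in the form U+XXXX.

Offset 0: leading byte 0x2B = 00101011 → 1-byte char #1 = 2B.
Offset 1: leading byte 0xE5 = 11100101 → 3-byte char #2 = E5 A8 B8.
Offset 4: leading byte 0xD3 = 11010011 → 2-byte char #3 = D3 A4.
Offset 6: leading byte 0xF1 = 11110001 → 4-byte char #4 = F1 94 97 8D.
Offset 10: leading byte 0x26 = 00100110 → 1-byte char #5 = 26.
Leading byte 0x26 = 00100110 matches 0xxxxxxx → 1-byte sequence.
Byte 1: 0x26 = 00100110, payload 0100110 (7 bits).
Concatenate: 0100110 = 0x26 (7 bits → U+0026).

U+0026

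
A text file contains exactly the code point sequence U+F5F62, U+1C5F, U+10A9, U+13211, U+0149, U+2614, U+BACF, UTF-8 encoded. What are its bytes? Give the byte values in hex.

F3 B5 BD A2 E1 B1 9F E1 82 A9 F0 93 88 91 C5 89 E2 98 94 EB AB 8F

U+F5F62: 4-byte form → F3 B5 BD A2.
U+1C5F: 3-byte form → E1 B1 9F.
U+10A9: 3-byte form → E1 82 A9.
U+13211: 4-byte form → F0 93 88 91.
U+0149: 2-byte form → C5 89.
U+2614: 3-byte form → E2 98 94.
U+BACF: 3-byte form → EB AB 8F.
Concatenated (22 bytes): F3 B5 BD A2 E1 B1 9F E1 82 A9 F0 93 88 91 C5 89 E2 98 94 EB AB 8F.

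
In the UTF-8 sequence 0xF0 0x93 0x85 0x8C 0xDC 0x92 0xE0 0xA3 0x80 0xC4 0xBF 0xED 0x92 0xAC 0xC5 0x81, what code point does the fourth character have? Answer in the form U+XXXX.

Offset 0: leading byte 0xF0 = 11110000 → 4-byte char #1 = F0 93 85 8C.
Offset 4: leading byte 0xDC = 11011100 → 2-byte char #2 = DC 92.
Offset 6: leading byte 0xE0 = 11100000 → 3-byte char #3 = E0 A3 80.
Offset 9: leading byte 0xC4 = 11000100 → 2-byte char #4 = C4 BF.
Leading byte 0xC4 = 11000100 matches 110xxxxx → 2-byte sequence.
Byte 1: 0xC4 = 11000100, payload 00100 (5 bits).
Byte 2: 0xBF = 10111111 (10xxxxxx ✓), payload 111111.
Concatenate: 00100111111 = 0x13F (11 bits → U+013F).

U+013F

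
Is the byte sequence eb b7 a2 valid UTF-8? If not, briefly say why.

Leading byte 0xEB = 11101011 → 3-byte form.
Continuation bytes 0xB7=10110111, 0xA2=10100010 all match 10xxxxxx.
Decoded value 0xBDE2 is ≥ 0x800 (shortest form) and not a surrogate.

valid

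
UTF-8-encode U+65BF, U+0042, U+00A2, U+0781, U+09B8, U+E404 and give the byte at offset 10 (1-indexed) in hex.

0xA6

1-indexed offset 10 is 0-indexed offset 9.
U+65BF → 3-byte form E6 96 BF at offsets 0–2.
U+0042 → 1-byte form 42 at offsets 3–3.
U+00A2 → 2-byte form C2 A2 at offsets 4–5.
U+0781 → 2-byte form DE 81 at offsets 6–7.
U+09B8 → 3-byte form E0 A6 B8 at offsets 8–10.
Offset 9 falls in char 5's range; it's byte 2 of E0 A6 B8 = 0xA6.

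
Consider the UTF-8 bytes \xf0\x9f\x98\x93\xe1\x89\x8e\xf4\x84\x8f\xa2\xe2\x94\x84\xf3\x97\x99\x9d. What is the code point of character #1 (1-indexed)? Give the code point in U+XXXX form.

U+1F613

Offset 0: leading byte 0xF0 = 11110000 → 4-byte char #1 = F0 9F 98 93.
Leading byte 0xF0 = 11110000 matches 11110xxx → 4-byte sequence.
Byte 1: 0xF0 = 11110000, payload 000 (3 bits).
Byte 2: 0x9F = 10011111 (10xxxxxx ✓), payload 011111.
Byte 3: 0x98 = 10011000 (10xxxxxx ✓), payload 011000.
Byte 4: 0x93 = 10010011 (10xxxxxx ✓), payload 010011.
Concatenate: 000011111011000010011 = 0x1F613 (21 bits → U+1F613).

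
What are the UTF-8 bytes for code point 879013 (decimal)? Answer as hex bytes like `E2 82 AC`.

F3 96 A6 A5

U+D69A5 = 0xD69A5 = 879013 decimal. In range U+10000–U+10FFFF → 4-byte form: 11110xxx 10xxxxxx 10xxxxxx 10xxxxxx.
Binary (21 bits): 011010110100110100101.
Split 3+6+6+6: 011 | 010110 | 100110 | 100101.
Byte 1: 11110011 = 0xF3.
Byte 2: 10010110 = 0x96.
Byte 3: 10100110 = 0xA6.
Byte 4: 10100101 = 0xA5.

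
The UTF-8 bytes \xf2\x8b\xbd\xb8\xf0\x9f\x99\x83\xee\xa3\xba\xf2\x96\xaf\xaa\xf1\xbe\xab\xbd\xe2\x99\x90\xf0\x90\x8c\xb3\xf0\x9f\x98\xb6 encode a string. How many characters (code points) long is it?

Byte at offset 0: 0xF2 = 11110010 → 4-byte char (#1). Advance 4.
Byte at offset 4: 0xF0 = 11110000 → 4-byte char (#2). Advance 4.
Byte at offset 8: 0xEE = 11101110 → 3-byte char (#3). Advance 3.
Byte at offset 11: 0xF2 = 11110010 → 4-byte char (#4). Advance 4.
Byte at offset 15: 0xF1 = 11110001 → 4-byte char (#5). Advance 4.
Byte at offset 19: 0xE2 = 11100010 → 3-byte char (#6). Advance 3.
Byte at offset 22: 0xF0 = 11110000 → 4-byte char (#7). Advance 4.
Byte at offset 26: 0xF0 = 11110000 → 4-byte char (#8). Advance 4.
Reached end at offset 30 after 8 code points.

8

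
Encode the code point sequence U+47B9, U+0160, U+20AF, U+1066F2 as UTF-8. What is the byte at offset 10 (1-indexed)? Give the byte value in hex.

0x86

1-indexed offset 10 is 0-indexed offset 9.
U+47B9 → 3-byte form E4 9E B9 at offsets 0–2.
U+0160 → 2-byte form C5 A0 at offsets 3–4.
U+20AF → 3-byte form E2 82 AF at offsets 5–7.
U+1066F2 → 4-byte form F4 86 9B B2 at offsets 8–11.
Offset 9 falls in char 4's range; it's byte 2 of F4 86 9B B2 = 0x86.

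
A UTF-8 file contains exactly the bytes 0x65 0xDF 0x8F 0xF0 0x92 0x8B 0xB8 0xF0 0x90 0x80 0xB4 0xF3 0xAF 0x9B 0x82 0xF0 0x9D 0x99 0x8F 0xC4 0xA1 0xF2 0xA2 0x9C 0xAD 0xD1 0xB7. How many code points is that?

Byte at offset 0: 0x65 = 01100101 → 1-byte char (#1). Advance 1.
Byte at offset 1: 0xDF = 11011111 → 2-byte char (#2). Advance 2.
Byte at offset 3: 0xF0 = 11110000 → 4-byte char (#3). Advance 4.
Byte at offset 7: 0xF0 = 11110000 → 4-byte char (#4). Advance 4.
Byte at offset 11: 0xF3 = 11110011 → 4-byte char (#5). Advance 4.
Byte at offset 15: 0xF0 = 11110000 → 4-byte char (#6). Advance 4.
Byte at offset 19: 0xC4 = 11000100 → 2-byte char (#7). Advance 2.
Byte at offset 21: 0xF2 = 11110010 → 4-byte char (#8). Advance 4.
Byte at offset 25: 0xD1 = 11010001 → 2-byte char (#9). Advance 2.
Reached end at offset 27 after 9 code points.

9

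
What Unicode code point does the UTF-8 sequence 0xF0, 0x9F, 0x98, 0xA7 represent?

U+1F627

Leading byte 0xF0 = 11110000 matches 11110xxx → 4-byte sequence.
Byte 1: 0xF0 = 11110000, payload 000 (3 bits).
Byte 2: 0x9F = 10011111 (10xxxxxx ✓), payload 011111.
Byte 3: 0x98 = 10011000 (10xxxxxx ✓), payload 011000.
Byte 4: 0xA7 = 10100111 (10xxxxxx ✓), payload 100111.
Concatenate: 000011111011000100111 = 0x1F627 (21 bits → U+1F627).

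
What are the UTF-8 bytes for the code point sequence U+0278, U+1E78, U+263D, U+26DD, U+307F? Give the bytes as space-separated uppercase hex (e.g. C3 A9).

U+0278: 2-byte form → C9 B8.
U+1E78: 3-byte form → E1 B9 B8.
U+263D: 3-byte form → E2 98 BD.
U+26DD: 3-byte form → E2 9B 9D.
U+307F: 3-byte form → E3 81 BF.
Concatenated (14 bytes): C9 B8 E1 B9 B8 E2 98 BD E2 9B 9D E3 81 BF.

C9 B8 E1 B9 B8 E2 98 BD E2 9B 9D E3 81 BF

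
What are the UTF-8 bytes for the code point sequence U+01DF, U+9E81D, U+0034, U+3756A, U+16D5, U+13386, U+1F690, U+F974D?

C7 9F F2 9E A0 9D 34 F0 B7 95 AA E1 9B 95 F0 93 8E 86 F0 9F 9A 90 F3 B9 9D 8D

U+01DF: 2-byte form → C7 9F.
U+9E81D: 4-byte form → F2 9E A0 9D.
U+0034: 1-byte form → 34.
U+3756A: 4-byte form → F0 B7 95 AA.
U+16D5: 3-byte form → E1 9B 95.
U+13386: 4-byte form → F0 93 8E 86.
U+1F690: 4-byte form → F0 9F 9A 90.
U+F974D: 4-byte form → F3 B9 9D 8D.
Concatenated (26 bytes): C7 9F F2 9E A0 9D 34 F0 B7 95 AA E1 9B 95 F0 93 8E 86 F0 9F 9A 90 F3 B9 9D 8D.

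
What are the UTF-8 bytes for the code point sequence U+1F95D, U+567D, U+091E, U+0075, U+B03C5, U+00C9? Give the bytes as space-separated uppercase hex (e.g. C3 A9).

U+1F95D: 4-byte form → F0 9F A5 9D.
U+567D: 3-byte form → E5 99 BD.
U+091E: 3-byte form → E0 A4 9E.
U+0075: 1-byte form → 75.
U+B03C5: 4-byte form → F2 B0 8F 85.
U+00C9: 2-byte form → C3 89.
Concatenated (17 bytes): F0 9F A5 9D E5 99 BD E0 A4 9E 75 F2 B0 8F 85 C3 89.

F0 9F A5 9D E5 99 BD E0 A4 9E 75 F2 B0 8F 85 C3 89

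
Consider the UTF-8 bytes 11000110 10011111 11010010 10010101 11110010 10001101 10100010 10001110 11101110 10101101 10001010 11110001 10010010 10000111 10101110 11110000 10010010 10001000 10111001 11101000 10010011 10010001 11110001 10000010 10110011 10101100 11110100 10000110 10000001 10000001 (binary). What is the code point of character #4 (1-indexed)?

U+EB4A

Offset 0: leading byte 0xC6 = 11000110 → 2-byte char #1 = C6 9F.
Offset 2: leading byte 0xD2 = 11010010 → 2-byte char #2 = D2 95.
Offset 4: leading byte 0xF2 = 11110010 → 4-byte char #3 = F2 8D A2 8E.
Offset 8: leading byte 0xEE = 11101110 → 3-byte char #4 = EE AD 8A.
Leading byte 0xEE = 11101110 matches 1110xxxx → 3-byte sequence.
Byte 1: 0xEE = 11101110, payload 1110 (4 bits).
Byte 2: 0xAD = 10101101 (10xxxxxx ✓), payload 101101.
Byte 3: 0x8A = 10001010 (10xxxxxx ✓), payload 001010.
Concatenate: 1110101101001010 = 0xEB4A (16 bits → U+EB4A).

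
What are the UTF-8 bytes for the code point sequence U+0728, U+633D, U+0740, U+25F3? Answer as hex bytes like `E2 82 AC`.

DC A8 E6 8C BD DD 80 E2 97 B3

U+0728: 2-byte form → DC A8.
U+633D: 3-byte form → E6 8C BD.
U+0740: 2-byte form → DD 80.
U+25F3: 3-byte form → E2 97 B3.
Concatenated (10 bytes): DC A8 E6 8C BD DD 80 E2 97 B3.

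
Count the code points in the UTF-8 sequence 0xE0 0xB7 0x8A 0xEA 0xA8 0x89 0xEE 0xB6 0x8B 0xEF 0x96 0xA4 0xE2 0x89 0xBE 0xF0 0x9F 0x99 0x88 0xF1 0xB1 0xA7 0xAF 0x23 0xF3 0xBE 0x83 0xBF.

9

Byte at offset 0: 0xE0 = 11100000 → 3-byte char (#1). Advance 3.
Byte at offset 3: 0xEA = 11101010 → 3-byte char (#2). Advance 3.
Byte at offset 6: 0xEE = 11101110 → 3-byte char (#3). Advance 3.
Byte at offset 9: 0xEF = 11101111 → 3-byte char (#4). Advance 3.
Byte at offset 12: 0xE2 = 11100010 → 3-byte char (#5). Advance 3.
Byte at offset 15: 0xF0 = 11110000 → 4-byte char (#6). Advance 4.
Byte at offset 19: 0xF1 = 11110001 → 4-byte char (#7). Advance 4.
Byte at offset 23: 0x23 = 00100011 → 1-byte char (#8). Advance 1.
Byte at offset 24: 0xF3 = 11110011 → 4-byte char (#9). Advance 4.
Reached end at offset 28 after 9 code points.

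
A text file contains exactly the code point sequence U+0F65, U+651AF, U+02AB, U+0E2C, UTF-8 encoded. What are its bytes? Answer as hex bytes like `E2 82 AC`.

E0 BD A5 F1 A5 86 AF CA AB E0 B8 AC

U+0F65: 3-byte form → E0 BD A5.
U+651AF: 4-byte form → F1 A5 86 AF.
U+02AB: 2-byte form → CA AB.
U+0E2C: 3-byte form → E0 B8 AC.
Concatenated (12 bytes): E0 BD A5 F1 A5 86 AF CA AB E0 B8 AC.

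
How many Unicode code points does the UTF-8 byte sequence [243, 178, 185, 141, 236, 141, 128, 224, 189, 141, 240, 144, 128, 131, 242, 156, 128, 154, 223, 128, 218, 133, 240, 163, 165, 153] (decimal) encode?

8

Byte at offset 0: 0xF3 = 11110011 → 4-byte char (#1). Advance 4.
Byte at offset 4: 0xEC = 11101100 → 3-byte char (#2). Advance 3.
Byte at offset 7: 0xE0 = 11100000 → 3-byte char (#3). Advance 3.
Byte at offset 10: 0xF0 = 11110000 → 4-byte char (#4). Advance 4.
Byte at offset 14: 0xF2 = 11110010 → 4-byte char (#5). Advance 4.
Byte at offset 18: 0xDF = 11011111 → 2-byte char (#6). Advance 2.
Byte at offset 20: 0xDA = 11011010 → 2-byte char (#7). Advance 2.
Byte at offset 22: 0xF0 = 11110000 → 4-byte char (#8). Advance 4.
Reached end at offset 26 after 8 code points.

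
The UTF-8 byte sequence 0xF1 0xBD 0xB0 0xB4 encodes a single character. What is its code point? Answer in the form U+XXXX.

Leading byte 0xF1 = 11110001 matches 11110xxx → 4-byte sequence.
Byte 1: 0xF1 = 11110001, payload 001 (3 bits).
Byte 2: 0xBD = 10111101 (10xxxxxx ✓), payload 111101.
Byte 3: 0xB0 = 10110000 (10xxxxxx ✓), payload 110000.
Byte 4: 0xB4 = 10110100 (10xxxxxx ✓), payload 110100.
Concatenate: 001111101110000110100 = 0x7DC34 (21 bits → U+7DC34).

U+7DC34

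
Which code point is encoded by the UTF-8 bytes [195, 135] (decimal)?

Leading byte 0xC3 = 11000011 matches 110xxxxx → 2-byte sequence.
Byte 1: 0xC3 = 11000011, payload 00011 (5 bits).
Byte 2: 0x87 = 10000111 (10xxxxxx ✓), payload 000111.
Concatenate: 00011000111 = 0xC7 (11 bits → U+00C7).

U+00C7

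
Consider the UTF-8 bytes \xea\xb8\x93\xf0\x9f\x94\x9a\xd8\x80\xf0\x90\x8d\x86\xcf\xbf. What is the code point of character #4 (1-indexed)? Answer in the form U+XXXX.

U+10346

Offset 0: leading byte 0xEA = 11101010 → 3-byte char #1 = EA B8 93.
Offset 3: leading byte 0xF0 = 11110000 → 4-byte char #2 = F0 9F 94 9A.
Offset 7: leading byte 0xD8 = 11011000 → 2-byte char #3 = D8 80.
Offset 9: leading byte 0xF0 = 11110000 → 4-byte char #4 = F0 90 8D 86.
Leading byte 0xF0 = 11110000 matches 11110xxx → 4-byte sequence.
Byte 1: 0xF0 = 11110000, payload 000 (3 bits).
Byte 2: 0x90 = 10010000 (10xxxxxx ✓), payload 010000.
Byte 3: 0x8D = 10001101 (10xxxxxx ✓), payload 001101.
Byte 4: 0x86 = 10000110 (10xxxxxx ✓), payload 000110.
Concatenate: 000010000001101000110 = 0x10346 (21 bits → U+10346).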